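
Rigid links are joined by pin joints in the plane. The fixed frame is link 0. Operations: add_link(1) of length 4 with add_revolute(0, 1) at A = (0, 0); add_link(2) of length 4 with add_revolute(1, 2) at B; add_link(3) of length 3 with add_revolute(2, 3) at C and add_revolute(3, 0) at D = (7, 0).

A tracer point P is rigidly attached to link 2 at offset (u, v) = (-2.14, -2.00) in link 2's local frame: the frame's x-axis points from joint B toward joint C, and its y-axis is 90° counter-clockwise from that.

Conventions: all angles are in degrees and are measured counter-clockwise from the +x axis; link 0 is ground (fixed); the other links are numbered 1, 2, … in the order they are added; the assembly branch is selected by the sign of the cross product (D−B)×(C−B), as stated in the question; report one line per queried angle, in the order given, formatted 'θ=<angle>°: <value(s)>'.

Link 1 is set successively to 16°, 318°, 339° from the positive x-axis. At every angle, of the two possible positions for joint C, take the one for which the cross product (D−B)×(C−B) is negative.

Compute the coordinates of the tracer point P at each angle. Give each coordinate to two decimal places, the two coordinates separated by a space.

A=(0,0), D=(7.00,0)
θ=16°: B = A + 4.00·(cos16°, sin16°) = (3.8450, 1.1025)
θ=16°: |BD| = 3.3421
θ=16°: circle(B,4.00) ∩ circle(D,3.00): a=2.7183, h=2.9344
θ=16°:   candidates: C₊=(7.3792,2.9759) cross=9.807; C₋=(5.4431,-2.5644) cross=-9.807
θ=16°:   branch - wants cross < 0 → take C=(5.4431,-2.5644) (cross=-9.807)
θ=16°: ex = (C−B)/|BC| = (0.3995,-0.9167); ey = (0.9167,0.3995)
θ=16°: P = B + -2.14·ex + -2.00·ey = (1.1566,2.2653)
θ=318°: B = A + 4.00·(cos318°, sin318°) = (2.9726, -2.6765)
θ=318°: |BD| = 4.8357
θ=318°: circle(B,4.00) ∩ circle(D,3.00): a=3.1416, h=2.4759
θ=318°:   candidates: C₊=(4.2187,1.1244) cross=11.973; C₋=(6.9595,-2.9997) cross=-11.973
θ=318°:   branch - wants cross < 0 → take C=(6.9595,-2.9997) (cross=-11.973)
θ=318°: ex = (C−B)/|BC| = (0.9967,-0.0808); ey = (0.0808,0.9967)
θ=318°: P = B + -2.14·ex + -2.00·ey = (0.6780,-4.4971)
θ=339°: B = A + 4.00·(cos339°, sin339°) = (3.7343, -1.4335)
θ=339°: |BD| = 3.5664
θ=339°: circle(B,4.00) ∩ circle(D,3.00): a=2.7646, h=2.8909
θ=339°:   candidates: C₊=(5.1038,2.3248) cross=10.310; C₋=(7.4277,-2.9694) cross=-10.310
θ=339°:   branch - wants cross < 0 → take C=(7.4277,-2.9694) (cross=-10.310)
θ=339°: ex = (C−B)/|BC| = (0.9233,-0.3840); ey = (0.3840,0.9233)
θ=339°: P = B + -2.14·ex + -2.00·ey = (0.9904,-2.4585)

θ=16°: 1.16 2.27
θ=318°: 0.68 -4.50
θ=339°: 0.99 -2.46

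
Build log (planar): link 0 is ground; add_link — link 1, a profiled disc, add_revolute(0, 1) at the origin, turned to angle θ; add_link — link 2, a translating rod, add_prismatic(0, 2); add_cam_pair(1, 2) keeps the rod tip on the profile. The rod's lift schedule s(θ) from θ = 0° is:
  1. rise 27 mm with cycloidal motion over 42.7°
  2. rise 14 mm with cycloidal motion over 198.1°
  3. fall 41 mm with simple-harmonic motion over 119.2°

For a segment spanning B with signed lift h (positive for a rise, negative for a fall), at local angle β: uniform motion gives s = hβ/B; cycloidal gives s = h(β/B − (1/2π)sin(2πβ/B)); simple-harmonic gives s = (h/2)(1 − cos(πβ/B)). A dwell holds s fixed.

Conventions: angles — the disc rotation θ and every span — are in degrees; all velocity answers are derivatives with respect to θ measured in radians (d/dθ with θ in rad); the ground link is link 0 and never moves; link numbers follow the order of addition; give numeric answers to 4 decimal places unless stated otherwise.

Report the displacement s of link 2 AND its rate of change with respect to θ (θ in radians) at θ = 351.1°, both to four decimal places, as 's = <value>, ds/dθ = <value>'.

seg 1 [0°–42.7°] cycloidal, h=27: full span → s += 27 → s = 27.0000
seg 2 [42.7°–240.8°] cycloidal, h=14: full span → s += 14 → s = 41.0000
seg 3 [240.8°–360°] simple-harmonic, h=-41: θ=351.1° here. β=110.3, B=119.2. -41/2·(1 − cos(π·0.9253)) = -40.4386 → s = 0.5614
velocity in seg [240.8°–360°] (simple-harmonic), θ in radians: β = 110.3° = 1.9251 rad, B = 119.2° = 2.0804 rad; ds/dθ = (πh/(2B)) sin(πβ/B) = (π·(-41)/(2·2.0804)) sin(π·0.9253) = -7.194885 mm/rad

s = 0.5614, ds/dθ = -7.1949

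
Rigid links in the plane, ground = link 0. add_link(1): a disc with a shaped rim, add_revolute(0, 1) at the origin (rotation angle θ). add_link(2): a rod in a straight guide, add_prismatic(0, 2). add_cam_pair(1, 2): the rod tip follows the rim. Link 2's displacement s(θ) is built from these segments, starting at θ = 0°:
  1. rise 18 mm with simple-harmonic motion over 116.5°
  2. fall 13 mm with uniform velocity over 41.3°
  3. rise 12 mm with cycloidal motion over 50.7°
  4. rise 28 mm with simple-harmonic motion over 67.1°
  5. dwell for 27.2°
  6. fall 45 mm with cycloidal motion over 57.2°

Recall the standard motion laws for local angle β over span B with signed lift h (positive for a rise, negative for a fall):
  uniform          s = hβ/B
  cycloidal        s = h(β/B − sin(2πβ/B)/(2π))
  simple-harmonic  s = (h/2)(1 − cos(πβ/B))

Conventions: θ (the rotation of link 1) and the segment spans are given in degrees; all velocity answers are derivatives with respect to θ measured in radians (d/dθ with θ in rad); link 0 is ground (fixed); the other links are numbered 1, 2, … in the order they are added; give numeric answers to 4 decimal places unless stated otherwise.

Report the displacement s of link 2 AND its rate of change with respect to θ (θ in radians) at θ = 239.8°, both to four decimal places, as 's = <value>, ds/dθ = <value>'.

segment 1 (0° to 116.5°, simple-harmonic, h = 18) is passed completely: s = 0.0000 + (18) = 18.0000
segment 2 (116.5° to 157.8°, uniform, h = -13) is passed completely: s = 18.0000 + (-13) = 5.0000
segment 3 (157.8° to 208.5°, cycloidal, h = 12) is passed completely: s = 5.0000 + (12) = 17.0000
θ = 239.8° falls in segment 4 (208.5° to 275.6°, simple-harmonic, h = 28): β = 239.8 − 208.5 = 31.3°, B = 67.1°; Δs = 28/2·(1 − cos(π·0.4665)) = 12.5279; s = 17.0000 + 12.5279 = 29.5279
velocity in seg [208.5°–275.6°] (simple-harmonic), θ in radians: β = 31.3° = 0.5463 rad, B = 67.1° = 1.1711 rad; ds/dθ = (πh/(2B)) sin(πβ/B) = (π·28/(2·1.1711)) sin(π·0.4665) = 37.347694 mm/rad

s = 29.5279, ds/dθ = 37.3477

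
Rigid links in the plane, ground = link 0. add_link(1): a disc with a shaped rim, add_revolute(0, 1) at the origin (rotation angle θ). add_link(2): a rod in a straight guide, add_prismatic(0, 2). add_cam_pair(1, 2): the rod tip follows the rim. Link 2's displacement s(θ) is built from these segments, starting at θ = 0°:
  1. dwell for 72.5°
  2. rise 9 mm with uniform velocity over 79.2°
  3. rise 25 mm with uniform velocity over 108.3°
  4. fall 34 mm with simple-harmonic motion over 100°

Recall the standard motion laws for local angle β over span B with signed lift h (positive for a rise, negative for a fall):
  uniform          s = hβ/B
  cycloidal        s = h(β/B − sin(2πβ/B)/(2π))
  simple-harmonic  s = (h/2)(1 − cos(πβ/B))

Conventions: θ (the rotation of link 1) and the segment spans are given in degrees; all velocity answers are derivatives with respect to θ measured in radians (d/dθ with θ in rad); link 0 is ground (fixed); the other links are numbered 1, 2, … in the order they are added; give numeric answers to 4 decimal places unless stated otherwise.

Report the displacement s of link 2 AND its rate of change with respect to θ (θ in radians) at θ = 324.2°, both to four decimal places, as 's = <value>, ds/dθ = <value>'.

segment 1 (0° to 72.5°, dwell): s unchanged at 0.0000
segment 2 (72.5° to 151.7°, uniform, h = 9) is passed completely: s = 0.0000 + (9) = 9.0000
segment 3 (151.7° to 260°, uniform, h = 25) is passed completely: s = 9.0000 + (25) = 34.0000
θ = 324.2° falls in segment 4 (260° to 360°, simple-harmonic, h = -34): β = 324.2 − 260 = 64.2°, B = 100°; Δs = -34/2·(1 − cos(π·0.6420)) = -24.3348; s = 34.0000 − 24.3348 = 9.6652
velocity in seg [260°–360°] (simple-harmonic), θ in radians: β = 64.2° = 1.1205 rad, B = 100° = 1.7453 rad; ds/dθ = (πh/(2B)) sin(πβ/B) = (π·(-34)/(2·1.7453)) sin(π·0.6420) = -27.605299 mm/rad

s = 9.6652, ds/dθ = -27.6053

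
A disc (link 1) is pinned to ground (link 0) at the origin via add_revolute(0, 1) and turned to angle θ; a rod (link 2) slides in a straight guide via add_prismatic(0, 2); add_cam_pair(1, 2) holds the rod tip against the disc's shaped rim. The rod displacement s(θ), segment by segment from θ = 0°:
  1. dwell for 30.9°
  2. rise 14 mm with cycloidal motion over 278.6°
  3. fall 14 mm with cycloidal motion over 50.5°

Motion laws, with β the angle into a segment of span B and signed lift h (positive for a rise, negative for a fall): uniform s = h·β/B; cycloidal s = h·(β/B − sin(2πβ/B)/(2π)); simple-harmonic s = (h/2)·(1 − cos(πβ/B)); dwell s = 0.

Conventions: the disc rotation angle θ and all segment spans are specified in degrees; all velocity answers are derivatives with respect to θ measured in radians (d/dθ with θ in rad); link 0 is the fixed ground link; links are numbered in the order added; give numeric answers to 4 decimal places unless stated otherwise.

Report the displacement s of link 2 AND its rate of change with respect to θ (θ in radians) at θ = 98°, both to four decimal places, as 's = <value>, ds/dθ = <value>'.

segment 1 (0° to 30.9°, dwell): s unchanged at 0.0000
θ = 98° falls in segment 2 (30.9° to 309.5°, cycloidal, h = 14): β = 98 − 30.9 = 67.1°, B = 278.6°; Δs = 14·(0.2408 − sin(2π·0.2408)/(2π)) = 1.1474; s = 0.0000 + 1.1474 = 1.1474
velocity in seg [30.9°–309.5°] (cycloidal), θ in radians: β = 67.1° = 1.1711 rad, B = 278.6° = 4.8625 rad; ds/dθ = (h/B)(1 − cos(2πβ/B)) = (14/4.8625)(1 − cos(2π·0.2408)) = 2.713696 mm/rad

s = 1.1474, ds/dθ = 2.7137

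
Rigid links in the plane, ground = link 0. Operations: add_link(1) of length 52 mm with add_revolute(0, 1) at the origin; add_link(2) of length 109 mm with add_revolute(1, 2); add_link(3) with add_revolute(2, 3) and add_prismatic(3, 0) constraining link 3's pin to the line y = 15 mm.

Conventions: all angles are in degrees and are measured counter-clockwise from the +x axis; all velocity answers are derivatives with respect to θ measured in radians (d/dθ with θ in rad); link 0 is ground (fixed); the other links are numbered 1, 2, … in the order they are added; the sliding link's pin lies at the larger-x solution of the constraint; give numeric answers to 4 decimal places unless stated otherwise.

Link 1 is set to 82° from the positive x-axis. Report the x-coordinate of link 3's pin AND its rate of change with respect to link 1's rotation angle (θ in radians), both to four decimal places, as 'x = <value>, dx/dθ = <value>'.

geometry: r = 52 mm, L = 109 mm, e = 15 mm
crank pin P = (r cos θ, r sin θ) = (7.237001, 51.493940)
h = r sin θ − e = 51.493940 − 15 = 36.493940
x = r cos θ + √(L² − h²) = 7.237001 + 102.709261 = 109.946263
dx/dθ = −r sin θ − h·r cos θ/√(L² − h²) (θ in radians; h = 36.493940) = -54.065340

x = 109.9463, dx/dθ = -54.0653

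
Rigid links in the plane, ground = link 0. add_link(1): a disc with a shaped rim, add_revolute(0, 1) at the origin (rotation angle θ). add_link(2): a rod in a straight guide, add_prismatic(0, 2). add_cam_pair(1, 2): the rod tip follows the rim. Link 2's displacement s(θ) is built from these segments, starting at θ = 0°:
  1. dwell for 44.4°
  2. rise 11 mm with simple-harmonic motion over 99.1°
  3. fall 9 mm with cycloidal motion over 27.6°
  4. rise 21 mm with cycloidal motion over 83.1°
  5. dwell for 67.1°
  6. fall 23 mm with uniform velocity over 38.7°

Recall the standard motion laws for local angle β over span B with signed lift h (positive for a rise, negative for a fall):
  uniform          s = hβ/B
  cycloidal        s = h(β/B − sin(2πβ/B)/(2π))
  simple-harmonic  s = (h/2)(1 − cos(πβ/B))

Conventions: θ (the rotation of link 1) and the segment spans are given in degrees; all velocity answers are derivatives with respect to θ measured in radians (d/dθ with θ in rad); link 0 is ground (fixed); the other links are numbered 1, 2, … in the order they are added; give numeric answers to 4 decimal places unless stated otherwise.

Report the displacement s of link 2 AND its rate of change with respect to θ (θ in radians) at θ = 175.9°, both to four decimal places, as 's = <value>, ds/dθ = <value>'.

segment 1 (0° to 44.4°, dwell): s unchanged at 0.0000
segment 2 (44.4° to 143.5°, simple-harmonic, h = 11) is passed completely: s = 0.0000 + (11) = 11.0000
segment 3 (143.5° to 171.1°, cycloidal, h = -9) is passed completely: s = 11.0000 + (-9) = 2.0000
θ = 175.9° falls in segment 4 (171.1° to 254.2°, cycloidal, h = 21): β = 175.9 − 171.1 = 4.8°, B = 83.1°; Δs = 21·(0.0578 − sin(2π·0.0578)/(2π)) = 0.0265; s = 2.0000 + 0.0265 = 2.0265
velocity in seg [171.1°–254.2°] (cycloidal), θ in radians: β = 4.8° = 0.0838 rad, B = 83.1° = 1.4504 rad; ds/dθ = (h/B)(1 − cos(2πβ/B)) = (21/1.4504)(1 − cos(2π·0.0578)) = 0.943146 mm/rad

s = 2.0265, ds/dθ = 0.9431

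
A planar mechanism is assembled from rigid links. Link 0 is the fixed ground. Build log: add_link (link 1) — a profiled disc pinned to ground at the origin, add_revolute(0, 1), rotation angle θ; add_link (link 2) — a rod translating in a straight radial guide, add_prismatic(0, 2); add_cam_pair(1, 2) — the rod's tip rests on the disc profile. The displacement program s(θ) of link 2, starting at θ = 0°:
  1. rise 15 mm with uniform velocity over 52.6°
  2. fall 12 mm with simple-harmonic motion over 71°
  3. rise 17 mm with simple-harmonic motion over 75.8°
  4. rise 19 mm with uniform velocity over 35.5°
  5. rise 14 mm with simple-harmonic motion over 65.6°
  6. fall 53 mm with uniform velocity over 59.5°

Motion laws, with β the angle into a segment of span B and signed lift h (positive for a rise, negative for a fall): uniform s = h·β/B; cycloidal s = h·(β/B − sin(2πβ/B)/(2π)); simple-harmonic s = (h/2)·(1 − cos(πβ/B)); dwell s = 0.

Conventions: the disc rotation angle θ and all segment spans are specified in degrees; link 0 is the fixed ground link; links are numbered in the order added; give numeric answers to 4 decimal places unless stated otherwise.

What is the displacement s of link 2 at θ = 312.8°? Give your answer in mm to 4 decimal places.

seg 1 [0°–52.6°] uniform, h=15: full span → s += 15 → s = 15.0000
seg 2 [52.6°–123.6°] simple-harmonic, h=-12: full span → s += -12 → s = 3.0000
seg 3 [123.6°–199.4°] simple-harmonic, h=17: full span → s += 17 → s = 20.0000
seg 4 [199.4°–234.9°] uniform, h=19: full span → s += 19 → s = 39.0000
seg 5 [234.9°–300.5°] simple-harmonic, h=14: full span → s += 14 → s = 53.0000
seg 6 [300.5°–360°] uniform, h=-53: θ=312.8° here. β=12.3, B=59.5. -53·12.3/59.5 = -10.9563 → s = 42.0437

42.0437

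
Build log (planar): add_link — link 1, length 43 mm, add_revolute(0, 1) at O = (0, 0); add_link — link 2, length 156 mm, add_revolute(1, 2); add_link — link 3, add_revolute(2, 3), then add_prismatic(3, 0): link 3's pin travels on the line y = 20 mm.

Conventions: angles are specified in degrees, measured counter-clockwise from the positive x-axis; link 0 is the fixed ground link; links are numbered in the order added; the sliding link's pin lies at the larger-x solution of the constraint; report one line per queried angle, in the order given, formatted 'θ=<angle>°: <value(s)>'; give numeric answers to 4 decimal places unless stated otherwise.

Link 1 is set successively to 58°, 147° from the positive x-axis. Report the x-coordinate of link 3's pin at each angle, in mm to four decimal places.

geometry: r = 43 mm, L = 156 mm, e = 20 mm
θ=58°: crank pin P = (r cos θ, r sin θ) = (22.786528, 36.466068)
θ=58°: h = r sin θ − e = 36.466068 − 20 = 16.466068
θ=58°: x = r cos θ + √(L² − h²) = 22.786528 + 155.128555 = 177.915083
θ=147°: crank pin P = (r cos θ, r sin θ) = (-36.062834, 23.419479)
θ=147°: h = r sin θ − e = 23.419479 − 20 = 3.419479
θ=147°: x = r cos θ + √(L² − h²) = -36.062834 + 155.962518 = 119.899684

θ=58°: 177.9151
θ=147°: 119.8997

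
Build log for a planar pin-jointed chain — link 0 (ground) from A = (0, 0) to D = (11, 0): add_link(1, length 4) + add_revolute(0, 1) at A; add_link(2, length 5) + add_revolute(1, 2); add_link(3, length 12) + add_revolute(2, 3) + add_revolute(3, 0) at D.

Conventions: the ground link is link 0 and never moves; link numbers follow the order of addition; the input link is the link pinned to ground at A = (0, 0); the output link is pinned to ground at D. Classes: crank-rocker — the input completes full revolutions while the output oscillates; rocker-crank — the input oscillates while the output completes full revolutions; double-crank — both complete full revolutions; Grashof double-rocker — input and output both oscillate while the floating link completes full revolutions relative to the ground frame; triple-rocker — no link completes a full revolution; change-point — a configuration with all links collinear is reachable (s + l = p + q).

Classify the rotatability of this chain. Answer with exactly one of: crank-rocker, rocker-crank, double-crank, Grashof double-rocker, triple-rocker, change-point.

lengths: ground=11, input=4, coupler=5, output=12
sorted: s=4 (shortest), l=12 (longest), p+q=16
s + l = 16 vs p + q = 16
s + l = p + q → change-point (collinear configuration reachable)

change-point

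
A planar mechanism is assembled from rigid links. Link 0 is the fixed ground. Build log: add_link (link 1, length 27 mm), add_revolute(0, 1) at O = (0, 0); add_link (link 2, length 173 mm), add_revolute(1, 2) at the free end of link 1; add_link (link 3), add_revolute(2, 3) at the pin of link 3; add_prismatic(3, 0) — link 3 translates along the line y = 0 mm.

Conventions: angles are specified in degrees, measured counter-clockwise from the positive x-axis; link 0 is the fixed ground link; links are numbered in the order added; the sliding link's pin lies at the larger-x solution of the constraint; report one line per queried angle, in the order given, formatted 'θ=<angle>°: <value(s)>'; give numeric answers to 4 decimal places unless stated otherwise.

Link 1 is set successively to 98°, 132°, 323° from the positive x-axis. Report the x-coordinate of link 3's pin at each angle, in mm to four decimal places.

geometry: r = 27 mm, L = 173 mm, e = 0 mm
θ=98°: crank pin P = (r cos θ, r sin θ) = (-3.757674, 26.737238)
θ=98°: h = r sin θ − e = 26.737238 − 0 = 26.737238
θ=98°: x = r cos θ + √(L² − h²) = -3.757674 + 170.921386 = 167.163712
θ=132°: crank pin P = (r cos θ, r sin θ) = (-18.066526, 20.064910)
θ=132°: h = r sin θ − e = 20.064910 − 0 = 20.064910
θ=132°: x = r cos θ + √(L² − h²) = -18.066526 + 171.832475 = 153.765948
θ=323°: crank pin P = (r cos θ, r sin θ) = (21.563159, -16.249006)
θ=323°: h = r sin θ − e = -16.249006 − 0 = -16.249006
θ=323°: x = r cos θ + √(L² − h²) = 21.563159 + 172.235217 = 193.798375

θ=98°: 167.1637
θ=132°: 153.7659
θ=323°: 193.7984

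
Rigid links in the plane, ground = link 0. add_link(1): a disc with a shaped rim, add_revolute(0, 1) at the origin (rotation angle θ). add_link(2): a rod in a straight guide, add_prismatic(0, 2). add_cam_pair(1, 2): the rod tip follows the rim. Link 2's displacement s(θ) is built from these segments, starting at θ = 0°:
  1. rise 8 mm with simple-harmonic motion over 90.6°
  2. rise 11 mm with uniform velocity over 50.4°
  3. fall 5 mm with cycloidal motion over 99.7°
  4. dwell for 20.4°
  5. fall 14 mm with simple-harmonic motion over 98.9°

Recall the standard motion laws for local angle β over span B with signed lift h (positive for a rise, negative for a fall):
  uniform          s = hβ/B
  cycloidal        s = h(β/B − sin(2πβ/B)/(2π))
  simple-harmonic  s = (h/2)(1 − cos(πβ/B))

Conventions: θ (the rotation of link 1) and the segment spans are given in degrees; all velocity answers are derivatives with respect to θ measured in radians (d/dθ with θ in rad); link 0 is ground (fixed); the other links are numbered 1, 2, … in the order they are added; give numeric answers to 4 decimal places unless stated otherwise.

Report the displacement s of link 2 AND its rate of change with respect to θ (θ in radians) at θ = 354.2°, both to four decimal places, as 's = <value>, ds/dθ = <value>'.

segment 1 (0° to 90.6°, simple-harmonic, h = 8) is passed completely: s = 0.0000 + (8) = 8.0000
segment 2 (90.6° to 141°, uniform, h = 11) is passed completely: s = 8.0000 + (11) = 19.0000
segment 3 (141° to 240.7°, cycloidal, h = -5) is passed completely: s = 19.0000 + (-5) = 14.0000
segment 4 (240.7° to 261.1°, dwell): s unchanged at 14.0000
θ = 354.2° falls in segment 5 (261.1° to 360°, simple-harmonic, h = -14): β = 354.2 − 261.1 = 93.1°, B = 98.9°; Δs = -14/2·(1 − cos(π·0.9414)) = -13.8815; s = 14.0000 − 13.8815 = 0.1185
velocity in seg [261.1°–360°] (simple-harmonic), θ in radians: β = 93.1° = 1.6249 rad, B = 98.9° = 1.7261 rad; ds/dθ = (πh/(2B)) sin(πβ/B) = (π·(-14)/(2·1.7261)) sin(π·0.9414) = -2.333974 mm/rad

s = 0.1185, ds/dθ = -2.3340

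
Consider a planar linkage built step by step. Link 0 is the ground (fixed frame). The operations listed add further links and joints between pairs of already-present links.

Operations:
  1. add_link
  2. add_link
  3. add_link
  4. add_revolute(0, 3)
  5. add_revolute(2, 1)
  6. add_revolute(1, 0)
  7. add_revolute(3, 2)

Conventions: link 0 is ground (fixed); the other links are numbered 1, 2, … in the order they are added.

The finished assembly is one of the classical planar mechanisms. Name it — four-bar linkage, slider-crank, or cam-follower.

links: 4 (incl. ground); joints: 4 revolute, 0 prismatic, 0 higher (cam) pair, forming one closed loop
4 links in a single 4R loop → four-bar linkage

four-bar linkage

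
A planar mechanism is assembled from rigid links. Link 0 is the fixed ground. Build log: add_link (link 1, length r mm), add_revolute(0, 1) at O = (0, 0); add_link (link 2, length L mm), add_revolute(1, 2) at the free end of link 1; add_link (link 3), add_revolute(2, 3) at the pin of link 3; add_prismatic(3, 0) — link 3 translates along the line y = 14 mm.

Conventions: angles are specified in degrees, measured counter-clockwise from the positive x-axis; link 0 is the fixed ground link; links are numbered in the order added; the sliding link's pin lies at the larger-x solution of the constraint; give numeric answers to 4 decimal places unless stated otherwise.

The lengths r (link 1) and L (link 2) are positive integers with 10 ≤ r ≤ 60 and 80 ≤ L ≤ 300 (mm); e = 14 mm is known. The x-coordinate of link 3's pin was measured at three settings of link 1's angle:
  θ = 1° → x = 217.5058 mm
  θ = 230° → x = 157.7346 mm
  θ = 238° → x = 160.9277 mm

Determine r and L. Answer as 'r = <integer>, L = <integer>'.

constraint per measurement: (x − r cos θ)² + (r sin θ − e)² = L²
subtracting the θ₁ and θ₂ equations cancels the r² and L² terms:
r = (x₁² − x₂²) / (2[(x₁cos θ₁ + e sin θ₁) − (x₂cos θ₂ + e sin θ₂)]) = 34.0000 → r = 34
L² = (x₁ − r cos θ₁)² + (r sin θ₁ − e)² = 33856.0166 → L = 184.0000 → L = 184
check at θ₃=238°: x = 160.9277 (printed 160.9277) ✓

r = 34, L = 184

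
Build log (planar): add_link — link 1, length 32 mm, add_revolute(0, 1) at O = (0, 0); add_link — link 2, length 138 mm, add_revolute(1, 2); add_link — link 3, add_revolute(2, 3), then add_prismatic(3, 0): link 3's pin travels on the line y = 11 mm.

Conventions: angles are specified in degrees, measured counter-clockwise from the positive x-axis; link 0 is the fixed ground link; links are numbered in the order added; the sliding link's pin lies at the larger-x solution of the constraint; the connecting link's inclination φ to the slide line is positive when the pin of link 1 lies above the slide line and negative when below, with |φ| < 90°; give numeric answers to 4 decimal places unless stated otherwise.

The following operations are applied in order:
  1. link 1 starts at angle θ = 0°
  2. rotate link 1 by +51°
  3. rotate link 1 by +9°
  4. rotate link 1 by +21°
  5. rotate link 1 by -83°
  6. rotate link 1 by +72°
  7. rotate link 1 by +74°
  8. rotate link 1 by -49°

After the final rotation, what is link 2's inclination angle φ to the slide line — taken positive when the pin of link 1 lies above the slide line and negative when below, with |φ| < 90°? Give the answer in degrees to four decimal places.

geometry: r = 32 mm, L = 138 mm, e = 11 mm; θ starts at 0°
rotate link 1 by +51°: θ ← 0° +51° = 51°
rotate link 1 by +9°: θ ← 51° +9° = 60°
rotate link 1 by +21°: θ ← 60° +21° = 81°
rotate link 1 by -83°: θ ← 81° -83° = -2°
rotate link 1 by +72°: θ ← -2° +72° = 70°
rotate link 1 by +74°: θ ← 70° +74° = 144°
rotate link 1 by -49°: θ ← 144° -49° = 95°
h = r sin θ − e = 31.878230 − 11 = 20.878230
sin φ = h / L = 20.878230 / 138 = 0.15129152
φ = arcsin(0.15129152) = 8.701780°

8.7018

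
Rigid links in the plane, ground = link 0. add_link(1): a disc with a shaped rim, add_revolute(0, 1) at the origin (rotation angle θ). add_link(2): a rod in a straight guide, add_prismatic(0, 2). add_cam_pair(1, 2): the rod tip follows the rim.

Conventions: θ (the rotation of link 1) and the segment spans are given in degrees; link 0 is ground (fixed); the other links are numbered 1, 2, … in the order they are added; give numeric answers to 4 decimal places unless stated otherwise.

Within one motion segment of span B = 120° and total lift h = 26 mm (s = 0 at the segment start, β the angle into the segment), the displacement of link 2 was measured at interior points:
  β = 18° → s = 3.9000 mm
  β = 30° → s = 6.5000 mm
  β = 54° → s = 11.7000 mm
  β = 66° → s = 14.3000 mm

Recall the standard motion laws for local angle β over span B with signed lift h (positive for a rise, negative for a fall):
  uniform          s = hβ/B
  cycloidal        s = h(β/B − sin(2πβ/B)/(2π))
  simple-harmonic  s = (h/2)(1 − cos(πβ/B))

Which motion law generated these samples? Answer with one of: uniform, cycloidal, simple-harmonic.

candidates at β/B = r: uniform s = h·r (linear in β); cycloidal s = h·(r − sin(2πr)/(2π)); simple-harmonic s = (h/2)(1 − cos(πr))
β=18°: printed 3.9000 | uniform 3.9000, cycloidal 0.5523, simple-harmonic 1.4169
β=30°: printed 6.5000 | uniform 6.5000, cycloidal 2.3620, simple-harmonic 3.8076
β=54°: printed 11.7000 | uniform 11.7000, cycloidal 10.4213, simple-harmonic 10.9664
β=66°: printed 14.3000 | uniform 14.3000, cycloidal 15.5787, simple-harmonic 15.0336
only one law matches every sample → uniform

uniform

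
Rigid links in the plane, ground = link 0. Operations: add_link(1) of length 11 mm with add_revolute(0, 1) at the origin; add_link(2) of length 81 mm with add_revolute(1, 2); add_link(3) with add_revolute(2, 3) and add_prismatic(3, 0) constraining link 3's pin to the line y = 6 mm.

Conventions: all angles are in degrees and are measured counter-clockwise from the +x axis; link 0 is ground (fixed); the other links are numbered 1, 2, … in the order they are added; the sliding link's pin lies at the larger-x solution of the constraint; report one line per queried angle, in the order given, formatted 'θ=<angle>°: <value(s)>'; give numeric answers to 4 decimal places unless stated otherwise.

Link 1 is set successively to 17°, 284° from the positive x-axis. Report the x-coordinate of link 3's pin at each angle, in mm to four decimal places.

geometry: r = 11 mm, L = 81 mm, e = 6 mm
θ=17°: crank pin P = (r cos θ, r sin θ) = (10.519352, 3.216089)
θ=17°: h = r sin θ − e = 3.216089 − 6 = -2.783911
θ=17°: x = r cos θ + √(L² − h²) = 10.519352 + 80.952145 = 91.471498
θ=284°: crank pin P = (r cos θ, r sin θ) = (2.661141, -10.673253)
θ=284°: h = r sin θ − e = -10.673253 − 6 = -16.673253
θ=284°: x = r cos θ + √(L² − h²) = 2.661141 + 79.265394 = 81.926535

θ=17°: 91.4715
θ=284°: 81.9265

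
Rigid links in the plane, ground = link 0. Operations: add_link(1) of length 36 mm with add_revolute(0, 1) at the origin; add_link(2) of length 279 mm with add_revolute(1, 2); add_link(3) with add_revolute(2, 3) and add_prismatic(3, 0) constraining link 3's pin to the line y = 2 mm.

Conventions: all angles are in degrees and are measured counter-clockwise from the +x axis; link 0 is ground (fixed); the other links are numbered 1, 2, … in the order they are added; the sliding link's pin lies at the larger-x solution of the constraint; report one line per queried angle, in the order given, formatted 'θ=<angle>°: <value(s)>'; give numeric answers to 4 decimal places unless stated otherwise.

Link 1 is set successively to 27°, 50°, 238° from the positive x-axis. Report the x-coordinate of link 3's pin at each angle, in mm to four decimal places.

geometry: r = 36 mm, L = 279 mm, e = 2 mm
θ=27°: crank pin P = (r cos θ, r sin θ) = (32.076235, 16.343658)
θ=27°: h = r sin θ − e = 16.343658 − 2 = 14.343658
θ=27°: x = r cos θ + √(L² − h²) = 32.076235 + 278.631045 = 310.707280
θ=50°: crank pin P = (r cos θ, r sin θ) = (23.140354, 27.577600)
θ=50°: h = r sin θ − e = 27.577600 − 2 = 25.577600
θ=50°: x = r cos θ + √(L² − h²) = 23.140354 + 277.825100 = 300.965454
θ=238°: crank pin P = (r cos θ, r sin θ) = (-19.077094, -30.529731)
θ=238°: h = r sin θ − e = -30.529731 − 2 = -32.529731
θ=238°: x = r cos θ + √(L² − h²) = -19.077094 + 277.097125 = 258.020031

θ=27°: 310.7073
θ=50°: 300.9655
θ=238°: 258.0200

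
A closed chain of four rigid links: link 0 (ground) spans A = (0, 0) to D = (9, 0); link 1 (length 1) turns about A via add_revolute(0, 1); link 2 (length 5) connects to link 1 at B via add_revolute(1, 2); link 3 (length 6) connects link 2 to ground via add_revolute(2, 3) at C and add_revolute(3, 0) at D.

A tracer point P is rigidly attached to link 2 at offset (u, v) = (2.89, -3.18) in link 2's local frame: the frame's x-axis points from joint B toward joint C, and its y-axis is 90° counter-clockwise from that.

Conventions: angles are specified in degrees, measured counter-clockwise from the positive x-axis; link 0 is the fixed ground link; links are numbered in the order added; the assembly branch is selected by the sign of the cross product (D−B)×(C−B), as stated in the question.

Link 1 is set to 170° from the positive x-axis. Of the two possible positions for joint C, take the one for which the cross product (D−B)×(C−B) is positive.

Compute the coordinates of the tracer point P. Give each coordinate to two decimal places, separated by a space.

A=(0,0), D=(9.00,0)
B = A + 1.00·(cos170°, sin170°) = (-0.9848, 0.1736)
|BD| = 9.9863
circle(B,5.00) ∩ circle(D,6.00): a=4.4424, h=2.2946
  candidates: C₊=(3.4968,2.3906) cross=22.914; C₋=(3.4170,-2.1978) cross=-22.914
  branch + wants cross > 0 → take C=(3.4968,2.3906) (cross=22.914)
ex = (C−B)/|BC| = (0.8963,0.4434); ey = (-0.4434,0.8963)
P = B + 2.89·ex + -3.18·ey = (3.0156,-1.3953)

3.02 -1.40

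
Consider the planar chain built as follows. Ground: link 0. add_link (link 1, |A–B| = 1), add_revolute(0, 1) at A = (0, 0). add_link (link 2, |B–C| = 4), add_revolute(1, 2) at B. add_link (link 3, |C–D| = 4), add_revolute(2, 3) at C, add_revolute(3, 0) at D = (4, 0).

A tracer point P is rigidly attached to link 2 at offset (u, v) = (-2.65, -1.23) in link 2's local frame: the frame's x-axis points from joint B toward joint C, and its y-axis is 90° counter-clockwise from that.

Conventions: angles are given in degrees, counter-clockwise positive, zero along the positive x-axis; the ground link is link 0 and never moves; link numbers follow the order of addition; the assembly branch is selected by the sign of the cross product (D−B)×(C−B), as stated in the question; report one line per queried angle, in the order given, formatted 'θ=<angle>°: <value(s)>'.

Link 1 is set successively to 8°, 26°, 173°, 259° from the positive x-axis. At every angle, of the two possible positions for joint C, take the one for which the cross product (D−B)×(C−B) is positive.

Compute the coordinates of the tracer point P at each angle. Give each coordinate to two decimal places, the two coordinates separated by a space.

A=(0,0), D=(4.00,0)
θ=8°: B = A + 1.00·(cos8°, sin8°) = (0.9903, 0.1392)
θ=8°: |BD| = 3.0129
θ=8°: circle(B,4.00) ∩ circle(D,4.00): a=1.5065, h=3.7055
θ=8°:   candidates: C₊=(2.6663,3.7711) cross=11.164; C₋=(2.3240,-3.6319) cross=-11.164
θ=8°:   branch + wants cross > 0 → take C=(2.6663,3.7711) (cross=11.164)
θ=8°: ex = (C−B)/|BC| = (0.4190,0.9080); ey = (-0.9080,0.4190)
θ=8°: P = B + -2.65·ex + -1.23·ey = (0.9967,-2.7824)
θ=26°: B = A + 1.00·(cos26°, sin26°) = (0.8988, 0.4384)
θ=26°: |BD| = 3.1320
θ=26°: circle(B,4.00) ∩ circle(D,4.00): a=1.5660, h=3.6807
θ=26°:   candidates: C₊=(2.9646,3.8637) cross=11.528; C₋=(1.9342,-3.4253) cross=-11.528
θ=26°:   branch + wants cross > 0 → take C=(2.9646,3.8637) (cross=11.528)
θ=26°: ex = (C−B)/|BC| = (0.5164,0.8563); ey = (-0.8563,0.5164)
θ=26°: P = B + -2.65·ex + -1.23·ey = (0.5835,-2.4661)
θ=173°: B = A + 1.00·(cos173°, sin173°) = (-0.9925, 0.1219)
θ=173°: |BD| = 4.9940
θ=173°: circle(B,4.00) ∩ circle(D,4.00): a=2.4970, h=3.1249
θ=173°:   candidates: C₊=(1.5800,3.1849) cross=15.606; C₋=(1.4275,-3.0630) cross=-15.606
θ=173°:   branch + wants cross > 0 → take C=(1.5800,3.1849) (cross=15.606)
θ=173°: ex = (C−B)/|BC| = (0.6431,0.7658); ey = (-0.7658,0.6431)
θ=173°: P = B + -2.65·ex + -1.23·ey = (-1.7550,-2.6984)
θ=259°: B = A + 1.00·(cos259°, sin259°) = (-0.1908, -0.9816)
θ=259°: |BD| = 4.3042
θ=259°: circle(B,4.00) ∩ circle(D,4.00): a=2.1521, h=3.3717
θ=259°:   candidates: C₊=(1.1356,2.7920) cross=14.513; C₋=(2.6735,-3.7737) cross=-14.513
θ=259°:   branch + wants cross > 0 → take C=(1.1356,2.7920) (cross=14.513)
θ=259°: ex = (C−B)/|BC| = (0.3316,0.9434); ey = (-0.9434,0.3316)
θ=259°: P = B + -2.65·ex + -1.23·ey = (0.0908,-3.8896)

θ=8°: 1.00 -2.78
θ=26°: 0.58 -2.47
θ=173°: -1.75 -2.70
θ=259°: 0.09 -3.89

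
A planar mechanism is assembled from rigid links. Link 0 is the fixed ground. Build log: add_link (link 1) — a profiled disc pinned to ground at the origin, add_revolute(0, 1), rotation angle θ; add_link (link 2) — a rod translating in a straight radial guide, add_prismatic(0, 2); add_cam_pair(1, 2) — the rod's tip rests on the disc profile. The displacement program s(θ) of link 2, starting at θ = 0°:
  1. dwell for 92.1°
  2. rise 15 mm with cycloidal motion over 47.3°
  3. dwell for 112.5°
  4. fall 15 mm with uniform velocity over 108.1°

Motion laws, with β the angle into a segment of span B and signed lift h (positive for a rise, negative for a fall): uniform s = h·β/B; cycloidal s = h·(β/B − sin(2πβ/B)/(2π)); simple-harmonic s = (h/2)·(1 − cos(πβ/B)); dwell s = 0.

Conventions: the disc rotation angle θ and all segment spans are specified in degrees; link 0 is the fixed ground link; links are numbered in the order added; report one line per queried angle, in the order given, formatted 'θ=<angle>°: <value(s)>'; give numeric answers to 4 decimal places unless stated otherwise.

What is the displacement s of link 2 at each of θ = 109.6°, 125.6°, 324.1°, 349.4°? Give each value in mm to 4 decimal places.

seg 1 [0°–92.1°] dwell: s stays 0.0000
seg 2 [92.1°–139.4°] cycloidal, h=15: θ=109.6° here. β=17.5, B=47.3. 15·(0.3700 − sin(2π·0.3700)/(2π)) = 3.8092 → s = 3.8092
seg 2 [92.1°–139.4°] cycloidal, h=15: θ=125.6° here. β=33.5, B=47.3. 15·(0.7082 − sin(2π·0.7082)/(2π)) = 12.9293 → s = 12.9293
seg 2 [92.1°–139.4°] cycloidal, h=15: full span → s += 15 → s = 15.0000
seg 3 [139.4°–251.9°] dwell: s stays 15.0000
seg 4 [251.9°–360°] uniform, h=-15: θ=324.1° here. β=72.2, B=108.1. -15·72.2/108.1 = -10.0185 → s = 4.9815
seg 4 [251.9°–360°] uniform, h=-15: θ=349.4° here. β=97.5, B=108.1. -15·97.5/108.1 = -13.5291 → s = 1.4709

θ=109.6°: 3.8092
θ=125.6°: 12.9293
θ=324.1°: 4.9815
θ=349.4°: 1.4709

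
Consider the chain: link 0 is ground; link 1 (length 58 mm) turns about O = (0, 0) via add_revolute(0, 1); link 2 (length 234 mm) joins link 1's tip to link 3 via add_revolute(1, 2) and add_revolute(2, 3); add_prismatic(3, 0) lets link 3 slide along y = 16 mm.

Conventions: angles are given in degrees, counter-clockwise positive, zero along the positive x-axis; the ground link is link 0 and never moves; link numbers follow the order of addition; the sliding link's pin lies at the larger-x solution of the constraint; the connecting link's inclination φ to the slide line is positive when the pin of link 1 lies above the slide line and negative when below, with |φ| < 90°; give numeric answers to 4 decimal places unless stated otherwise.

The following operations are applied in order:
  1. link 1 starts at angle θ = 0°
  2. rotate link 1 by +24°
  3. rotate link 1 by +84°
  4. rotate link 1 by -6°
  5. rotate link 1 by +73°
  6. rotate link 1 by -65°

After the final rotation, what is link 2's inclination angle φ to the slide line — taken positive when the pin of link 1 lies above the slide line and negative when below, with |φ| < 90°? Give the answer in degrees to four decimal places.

geometry: r = 58 mm, L = 234 mm, e = 16 mm; θ starts at 0°
rotate link 1 by +24°: θ ← 0° +24° = 24°
rotate link 1 by +84°: θ ← 24° +84° = 108°
rotate link 1 by -6°: θ ← 108° -6° = 102°
rotate link 1 by +73°: θ ← 102° +73° = 175°
rotate link 1 by -65°: θ ← 175° -65° = 110°
h = r sin θ − e = 54.502172 − 16 = 38.502172
sin φ = h / L = 38.502172 / 234 = 0.16453920
φ = arcsin(0.16453920) = 9.470467°

9.4705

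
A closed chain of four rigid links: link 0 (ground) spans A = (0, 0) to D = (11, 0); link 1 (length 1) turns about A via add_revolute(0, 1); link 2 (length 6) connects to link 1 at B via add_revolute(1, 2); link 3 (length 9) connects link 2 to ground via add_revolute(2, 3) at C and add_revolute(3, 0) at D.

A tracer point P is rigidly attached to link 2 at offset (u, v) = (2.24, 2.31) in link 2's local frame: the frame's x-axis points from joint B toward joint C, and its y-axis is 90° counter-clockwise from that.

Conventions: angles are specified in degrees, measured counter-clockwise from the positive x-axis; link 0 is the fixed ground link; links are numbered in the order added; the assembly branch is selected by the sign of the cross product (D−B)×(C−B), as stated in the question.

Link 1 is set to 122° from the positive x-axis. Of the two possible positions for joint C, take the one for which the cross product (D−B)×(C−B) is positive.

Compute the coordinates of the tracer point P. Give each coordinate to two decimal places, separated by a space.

A=(0,0), D=(11.00,0)
B = A + 1.00·(cos122°, sin122°) = (-0.5299, 0.8480)
|BD| = 11.5611
circle(B,6.00) ∩ circle(D,9.00): a=3.8343, h=4.6150
  candidates: C₊=(3.6326,5.1693) cross=53.354; C₋=(2.9556,-4.0357) cross=-53.354
  branch + wants cross > 0 → take C=(3.6326,5.1693) (cross=53.354)
ex = (C−B)/|BC| = (0.6938,0.7202); ey = (-0.7202,0.6938)
P = B + 2.24·ex + 2.31·ey = (-0.6396,4.0639)

-0.64 4.06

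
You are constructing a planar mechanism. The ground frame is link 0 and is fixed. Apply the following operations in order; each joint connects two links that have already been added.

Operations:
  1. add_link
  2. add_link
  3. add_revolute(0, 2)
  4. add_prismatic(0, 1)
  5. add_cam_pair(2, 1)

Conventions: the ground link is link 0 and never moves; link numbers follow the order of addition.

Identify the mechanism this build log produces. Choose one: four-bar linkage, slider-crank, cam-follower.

links: 3 (incl. ground); joints: 1 revolute, 1 prismatic, 1 higher (cam) pair, forming one closed loop
3 links, revolute + prismatic + higher pair in one loop → cam-follower

cam-follower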